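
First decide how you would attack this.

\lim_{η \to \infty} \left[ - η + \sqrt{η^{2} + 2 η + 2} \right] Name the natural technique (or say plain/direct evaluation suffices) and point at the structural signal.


Technique: conjugate multiplication — an infinity-minus-infinity difference with a surviving radical — multiply by the conjugate to cancel the divergence.


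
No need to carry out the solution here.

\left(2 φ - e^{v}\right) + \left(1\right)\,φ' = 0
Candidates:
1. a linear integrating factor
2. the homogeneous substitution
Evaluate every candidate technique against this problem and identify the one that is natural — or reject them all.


Technique: a linear integrating factor — arrange it as φ' + 2·φ = (the forcing term) and the integrating factor does the rest.
- a linear integrating factor: applies; the problem has the shape this method handles.
- the homogeneous substitution — the slope is not a function of the ratio of the variables alone.


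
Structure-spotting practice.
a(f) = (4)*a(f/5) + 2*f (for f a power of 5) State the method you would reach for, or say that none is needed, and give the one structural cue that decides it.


Verdict: the master substitution — index division is the fingerprint: f/5 in the recursive call means substitute f = 5^m.


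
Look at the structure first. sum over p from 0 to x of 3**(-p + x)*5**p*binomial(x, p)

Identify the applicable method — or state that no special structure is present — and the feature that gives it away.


Best approach: the binomial theorem — the summand is term p of a binomial expansion in 5 and 3; the whole sum is a single power.


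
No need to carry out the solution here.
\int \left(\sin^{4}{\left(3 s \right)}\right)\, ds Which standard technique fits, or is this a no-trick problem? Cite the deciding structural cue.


Diagnosis: a trigonometric identity — even powers like \sin^{4}{\left(3 s \right)} never integrate directly; the half-angle identity lowers the degree first.


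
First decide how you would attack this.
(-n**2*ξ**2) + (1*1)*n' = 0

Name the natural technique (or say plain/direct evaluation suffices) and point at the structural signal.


Best approach: separation of variables — separating collects all n-dependence with the derivative and leaves all ξ-dependence opposite: variables separate.


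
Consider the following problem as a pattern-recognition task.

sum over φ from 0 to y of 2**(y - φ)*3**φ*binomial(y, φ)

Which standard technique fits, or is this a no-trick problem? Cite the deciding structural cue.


Diagnosis: the binomial theorem — binomial coefficients against complementary powers of 3 and 2: recognize the binomial expansion and resum.


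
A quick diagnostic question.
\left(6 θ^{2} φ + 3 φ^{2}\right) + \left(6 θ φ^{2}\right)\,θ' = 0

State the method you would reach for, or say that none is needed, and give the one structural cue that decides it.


Best approach: the exact-equation method — checking ∂/∂θ of 6 θ^{2} φ + 3 φ^{2} against ∂/∂φ of 6 θ φ^{2}: they match — the equation is exact as it stands.


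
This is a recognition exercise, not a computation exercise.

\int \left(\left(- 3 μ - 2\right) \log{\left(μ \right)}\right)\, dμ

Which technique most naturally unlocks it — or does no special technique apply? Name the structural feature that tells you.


Technique: integration by parts — \log{\left(μ \right)} is the classic u in parts — its derivative is a plain reciprocal while - 3 μ - 2 absorbs the dv role.


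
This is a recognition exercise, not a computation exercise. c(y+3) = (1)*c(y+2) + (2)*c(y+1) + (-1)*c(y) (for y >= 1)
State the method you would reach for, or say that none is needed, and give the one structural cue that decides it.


Verdict: the characteristic-root method — fixed numeric weights on consecutive terms and no forcing term added: the root method in its home territory.


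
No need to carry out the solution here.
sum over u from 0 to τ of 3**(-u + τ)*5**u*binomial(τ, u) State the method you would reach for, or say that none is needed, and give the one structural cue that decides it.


Technique: the binomial theorem — the summand is term u of a binomial expansion in 5 and 3; the whole sum is a single power.


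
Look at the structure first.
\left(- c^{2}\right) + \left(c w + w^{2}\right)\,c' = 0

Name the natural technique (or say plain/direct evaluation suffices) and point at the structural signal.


Verdict: the homogeneous substitution — the slope is degree-zero homogeneous: the ratio substitution v = c/w collapses it. A Bernoulli-style rewrite — possibly after exchanging which variable is treated as dependent — would work as well; the homogeneous substitution is the more immediate reading here.


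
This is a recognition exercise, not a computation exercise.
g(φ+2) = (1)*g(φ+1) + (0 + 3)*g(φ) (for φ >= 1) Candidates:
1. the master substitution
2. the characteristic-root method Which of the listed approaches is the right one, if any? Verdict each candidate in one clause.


Verdict: the characteristic-root method — no index-dependence in the weights and nothing inhomogeneous: classic characteristic-equation setup.
- the master substitution — there is no divide-the-index recursive argument.
- the characteristic-root method: applicable, and directly so.


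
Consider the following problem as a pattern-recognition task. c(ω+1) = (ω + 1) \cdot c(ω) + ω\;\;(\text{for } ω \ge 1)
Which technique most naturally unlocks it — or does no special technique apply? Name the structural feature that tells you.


Diagnosis: a summation factor — normalize by the running product of ω + 1: the left side becomes a difference, and differences sum.


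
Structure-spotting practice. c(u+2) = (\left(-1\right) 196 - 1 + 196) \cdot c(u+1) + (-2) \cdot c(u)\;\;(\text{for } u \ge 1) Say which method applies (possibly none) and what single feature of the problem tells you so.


Method: the characteristic-root method — because shifting u leaves the equation's coefficients unchanged, exponential trials reduce it to algebra.


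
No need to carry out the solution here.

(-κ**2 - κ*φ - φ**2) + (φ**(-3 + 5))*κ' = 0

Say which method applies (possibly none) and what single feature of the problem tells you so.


Technique: the homogeneous substitution — scaling φ and κ together leaves the slope fixed — it depends only on κ/φ, so substitute the ratio.


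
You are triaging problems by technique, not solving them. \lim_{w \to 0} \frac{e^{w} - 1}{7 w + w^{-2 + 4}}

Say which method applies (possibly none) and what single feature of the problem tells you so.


Best approach: l'Hôpital's rule (0/0) — substituting 0 gives 0 over 0; differentiate top and bottom once and re-evaluate. Expanding numerator and denominator to first order gives the same value — the rule automates exactly that.


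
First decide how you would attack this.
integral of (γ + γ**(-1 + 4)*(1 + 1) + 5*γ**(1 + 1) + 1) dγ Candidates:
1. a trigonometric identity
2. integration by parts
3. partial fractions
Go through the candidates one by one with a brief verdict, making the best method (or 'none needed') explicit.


Technique: no special technique — every term is a constant multiple of a power of γ; term-wise power-rule integration needs no preliminary transformation.
- a trigonometric identity — with no trigonometric functions present, identity rewriting has no target.
- integration by parts — splitting off a factor buys nothing — the integrand integrates directly without parts.
- partial fractions — the expression is not a ratio of polynomials that decomposes further.


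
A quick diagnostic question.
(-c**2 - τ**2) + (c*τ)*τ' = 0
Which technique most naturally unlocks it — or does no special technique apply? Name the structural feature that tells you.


Verdict: the homogeneous substitution — scaling c and τ together leaves the slope fixed — it depends only on τ/c, so substitute the ratio. A Bernoulli substitution is a fair alternative on this equation directly; the homogeneous reading takes it as given.


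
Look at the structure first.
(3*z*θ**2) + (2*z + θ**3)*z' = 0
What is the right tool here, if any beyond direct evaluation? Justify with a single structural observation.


Best approach: the exact-equation method — check exactness first: here it holds (3*z*θ**2, 2*z + θ**3 have matching cross partials), so no integrating factor is needed.


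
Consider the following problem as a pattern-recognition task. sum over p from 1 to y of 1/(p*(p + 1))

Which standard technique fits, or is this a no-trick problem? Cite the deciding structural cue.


Best approach: telescoping — 1/(p*(p + 1)) decomposes into shift-paired simple fractions; the series telescopes to finitely many boundary pieces.


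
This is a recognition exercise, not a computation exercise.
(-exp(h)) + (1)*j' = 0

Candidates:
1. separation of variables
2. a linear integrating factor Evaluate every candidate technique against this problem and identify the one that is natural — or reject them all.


Method: no special technique — solved for the derivative, no j appears — this is antidifferentiation in h wearing ODE clothing.
- separation of variables: separation is only trivially available — with the unknown absent from the slope this is a direct integration, not a separation problem.
- a linear integrating factor — with the unknown absent the integrating factor is a formality; direct integration is the working structure.


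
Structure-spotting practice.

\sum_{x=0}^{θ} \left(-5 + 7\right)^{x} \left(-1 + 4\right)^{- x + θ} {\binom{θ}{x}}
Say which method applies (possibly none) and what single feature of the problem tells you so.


Diagnosis: the binomial theorem — the binomial coefficients weight matched powers of (-5 + 7) and (-1 + 4), which is exactly the expansion of a binomial power.


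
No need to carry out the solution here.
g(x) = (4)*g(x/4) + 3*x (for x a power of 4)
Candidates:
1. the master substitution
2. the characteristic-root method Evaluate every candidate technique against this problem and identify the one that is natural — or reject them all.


Technique: the master substitution — the argument x/4 divides the index by 4; the standard x = 4^m substitution converts it to a constant-shift recurrence.
- the master substitution — applicable, and directly so.
- the characteristic-root method — the recursion divides its index rather than shifting it — outside the constant-shift family the root method covers.


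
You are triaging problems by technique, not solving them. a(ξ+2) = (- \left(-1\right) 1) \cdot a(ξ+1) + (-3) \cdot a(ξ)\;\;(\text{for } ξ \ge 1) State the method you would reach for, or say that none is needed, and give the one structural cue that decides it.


Diagnosis: the characteristic-root method — this is the constant-coefficient homogeneous case — the whole solution in ξ reduces to a polynomial's roots.


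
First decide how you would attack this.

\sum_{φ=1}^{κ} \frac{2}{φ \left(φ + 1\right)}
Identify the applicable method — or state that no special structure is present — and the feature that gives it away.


Method: telescoping — \frac{2}{φ \left(φ + 1\right)} decomposes into shift-paired simple fractions; the series telescopes to finitely many boundary pieces.


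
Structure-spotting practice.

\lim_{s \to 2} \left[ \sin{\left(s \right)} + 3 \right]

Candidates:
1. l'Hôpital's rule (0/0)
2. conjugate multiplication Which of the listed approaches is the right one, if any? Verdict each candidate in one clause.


Verdict: no special technique — the expression is continuous at the evaluation point — substitute directly; no indeterminate form appears.
- l'Hôpital's rule (0/0): evaluation at the point is determinate, so the rule has nothing to repair.
- conjugate multiplication: there are no radicals in tension whose conjugate would simplify matters.


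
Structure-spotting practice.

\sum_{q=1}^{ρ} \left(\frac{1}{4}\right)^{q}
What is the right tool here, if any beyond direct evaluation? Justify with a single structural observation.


Method: the geometric series formula — the ratio of consecutive terms is the constant \frac{1}{4}, independent of the index — a geometric sum.


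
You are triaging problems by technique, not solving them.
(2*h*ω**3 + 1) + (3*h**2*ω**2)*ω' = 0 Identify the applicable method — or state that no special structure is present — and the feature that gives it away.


Verdict: the exact-equation method — the cross partial derivatives of 2*h*ω**3 + 1 and 3*h**2*ω**2 agree, so the left side is the total differential of one potential in h and ω.


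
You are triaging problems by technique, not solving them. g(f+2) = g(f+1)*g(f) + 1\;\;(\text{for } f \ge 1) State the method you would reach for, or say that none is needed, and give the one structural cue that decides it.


Technique: no special technique — the update rule curves (it is not linear in the unknown sequence), so no superposition-based closed form attaches — iterate or study it directly.


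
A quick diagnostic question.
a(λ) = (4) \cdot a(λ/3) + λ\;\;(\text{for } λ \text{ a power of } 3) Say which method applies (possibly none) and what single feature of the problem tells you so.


Technique: the master substitution — the argument contracts 3-fold per step: reindex λ exponentially and solve the linear recurrence in the new index.


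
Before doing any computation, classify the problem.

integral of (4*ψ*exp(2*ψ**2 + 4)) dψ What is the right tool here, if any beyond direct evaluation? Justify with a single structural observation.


Technique: u-substitution — set u = 2*ψ**2 + 4: a constant multiple of its derivative, namely 4*ψ, is present as a factor once the integrand is collected, so the du is sitting there waiting.


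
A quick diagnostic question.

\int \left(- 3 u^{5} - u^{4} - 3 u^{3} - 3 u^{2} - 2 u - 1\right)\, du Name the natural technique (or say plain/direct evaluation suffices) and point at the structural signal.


Diagnosis: no special technique — the integrand is a sum of constant multiples of powers of u — integrate term by term.


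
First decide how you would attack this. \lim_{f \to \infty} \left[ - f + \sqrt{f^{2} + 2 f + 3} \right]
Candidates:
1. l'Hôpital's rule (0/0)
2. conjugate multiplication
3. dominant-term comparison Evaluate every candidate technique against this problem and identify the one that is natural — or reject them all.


Technique: conjugate multiplication — neither \sqrt{f^{2} + 2 f + 3} nor f converges alone, so rewrite their difference as a conjugate-rationalized quotient first.
- l'Hôpital's rule (0/0): no quotient structure at all: the clash is ∞ minus ∞, which rationalizing converts into a tractable ratio.
- conjugate multiplication — yes — fits the structure here.
- dominant-term comparison: this limit is not decided by comparing polynomial growth at infinity.


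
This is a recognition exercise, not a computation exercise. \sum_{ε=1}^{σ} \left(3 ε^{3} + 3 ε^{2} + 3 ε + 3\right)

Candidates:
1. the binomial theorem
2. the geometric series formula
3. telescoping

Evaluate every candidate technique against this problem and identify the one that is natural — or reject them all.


Verdict: no special technique — every summand is a constant multiple of a power of ε — apply the standard power-sum identities one degree at a time.
- the binomial theorem: there is no sum-raised-to-a-power identity hiding in these terms.
- the geometric series formula: dividing successive terms gives an index-dependent quantity, not a constant.
- telescoping: the summand is not presented as a shifted difference — a telescoping rewrite may exist, but the displayed structure does not offer one.


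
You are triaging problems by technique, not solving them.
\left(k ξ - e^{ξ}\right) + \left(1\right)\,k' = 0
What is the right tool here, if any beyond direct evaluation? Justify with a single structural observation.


Verdict: a linear integrating factor — arrange it as k' + ξ·k = (the forcing term) and the integrating factor does the rest.


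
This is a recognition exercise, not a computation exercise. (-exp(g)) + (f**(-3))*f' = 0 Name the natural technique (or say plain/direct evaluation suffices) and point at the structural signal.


Verdict: separation of variables — solved for the derivative, the right side splits multiplicatively into a function of each variable alone — divide and integrate each side. One could also solve this as an exact equation; with each coefficient in its own variable, separating is the same work with fewer steps.


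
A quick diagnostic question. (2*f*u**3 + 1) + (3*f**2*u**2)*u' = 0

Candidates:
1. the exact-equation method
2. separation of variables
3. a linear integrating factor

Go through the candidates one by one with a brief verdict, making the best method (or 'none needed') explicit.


Best approach: the exact-equation method — this form is already the differential of something: the matching mixed partials of 2*f*u**3 + 1 and 3*f**2*u**2 prove it.
- the exact-equation method: applicable, and directly so.
- separation of variables — no division isolates the independent variable from the unknown.
- a linear integrating factor — a nonlinear term in the unknown puts this outside the integrating-factor template.


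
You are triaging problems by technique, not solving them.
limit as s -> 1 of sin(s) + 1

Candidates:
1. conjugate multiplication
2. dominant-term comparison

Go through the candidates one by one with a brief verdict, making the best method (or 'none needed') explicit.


Best approach: no special technique — the expression is continuous at the evaluation point — substitute directly; no indeterminate form appears.
- conjugate multiplication — rationalization has no target — no divergent radical difference appears.
- dominant-term comparison: this limit is not decided by comparing polynomial growth at infinity.


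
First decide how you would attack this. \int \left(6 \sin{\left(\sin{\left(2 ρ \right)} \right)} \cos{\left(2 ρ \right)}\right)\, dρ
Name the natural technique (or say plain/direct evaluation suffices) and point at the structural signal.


Verdict: u-substitution — viewed as a product, the integrand is a composition evaluated at \sin{\left(2 ρ \right)} times (a constant multiple of) that inner expression's derivative, so u = \sin{\left(2 ρ \right)} makes it elementary.


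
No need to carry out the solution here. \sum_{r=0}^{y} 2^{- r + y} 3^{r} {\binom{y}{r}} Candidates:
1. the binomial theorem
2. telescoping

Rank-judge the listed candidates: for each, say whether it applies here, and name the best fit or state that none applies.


Diagnosis: the binomial theorem — the summand is term r of a binomial expansion in 3 and 2; the whole sum is a single power.
- the binomial theorem — yes, a natural case for it.
- telescoping: the terms as presented offer no neighboring cancellation — a telescoping rewrite may exist, but the displayed structure does not hand one over.


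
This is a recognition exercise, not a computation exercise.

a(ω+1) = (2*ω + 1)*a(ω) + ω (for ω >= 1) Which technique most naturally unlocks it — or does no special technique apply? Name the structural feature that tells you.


Best approach: a summation factor — one step of memory with a weight 2*ω + 1 that changes as the index grows — the summation-factor construction is built for this.


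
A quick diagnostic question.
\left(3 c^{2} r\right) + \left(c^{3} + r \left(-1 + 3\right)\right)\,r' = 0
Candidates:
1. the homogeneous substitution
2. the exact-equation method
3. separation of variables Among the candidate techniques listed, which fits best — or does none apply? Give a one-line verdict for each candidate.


Technique: the exact-equation method — equality of cross partials is the green light — assemble the potential function term by term.
- the homogeneous substitution — the slope changes under joint rescaling, failing the degree-zero test.
- the exact-equation method — yes, a natural case for it.
- separation of variables — the two dependences are entangled, not a clean product of one-variable pieces.


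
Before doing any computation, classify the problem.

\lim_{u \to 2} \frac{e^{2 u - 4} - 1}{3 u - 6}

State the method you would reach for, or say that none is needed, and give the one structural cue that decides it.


Method: l'Hôpital's rule (0/0) — substituting 2 gives 0 over 0; differentiate top and bottom once and re-evaluate. A first-order expansion at the point is an equally standard path; the rule packages it.


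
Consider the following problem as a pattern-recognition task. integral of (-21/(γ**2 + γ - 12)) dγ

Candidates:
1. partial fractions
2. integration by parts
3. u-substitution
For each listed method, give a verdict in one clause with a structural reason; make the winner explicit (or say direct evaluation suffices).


Method: partial fractions — the bottom, γ**2 + γ - 12, comes apart into simple factors, and a proper rational function over split factors decomposes.
- partial fractions — yes — fits the structure here.
- integration by parts — there is no nonconstant-polynomial-times-kernel split with an exp, sine, cosine (degree-1 argument), or logarithm partner.
- u-substitution — no subexpression of the integrand serves as a whole-integral substitution inner — individual terms may offer their own, but none carries its derivative as a factor of the full integrand; a working change of variable would have to be constructed from outside the expression.


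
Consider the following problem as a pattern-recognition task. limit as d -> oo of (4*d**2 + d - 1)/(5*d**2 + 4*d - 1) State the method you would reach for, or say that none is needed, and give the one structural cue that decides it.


Verdict: dominant-term comparison — growth-rate triage: the leading powers of d decide the limit, everything else is noise. As a single quotient, the ∞/∞ shape would yield to repeated differentiation as well — the growth comparison gets there in one look.


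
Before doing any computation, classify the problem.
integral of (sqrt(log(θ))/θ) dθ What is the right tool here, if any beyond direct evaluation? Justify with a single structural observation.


Diagnosis: u-substitution — collected, the integrand has one factor that is, up to a constant, the derivative of an inner expression the rest depends on — substitute for that inner expression.


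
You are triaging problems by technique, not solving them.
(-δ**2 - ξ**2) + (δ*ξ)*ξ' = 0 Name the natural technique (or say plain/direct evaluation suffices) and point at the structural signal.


Verdict: the homogeneous substitution — solved for the derivative, the right side is unchanged under scaling δ and ξ together — it depends only on the ratio ξ/δ, so substitute a single ratio variable. Rearranged, this also fits the Bernoulli template directly; the homogeneous substitution reads the structure without the rearrangement.


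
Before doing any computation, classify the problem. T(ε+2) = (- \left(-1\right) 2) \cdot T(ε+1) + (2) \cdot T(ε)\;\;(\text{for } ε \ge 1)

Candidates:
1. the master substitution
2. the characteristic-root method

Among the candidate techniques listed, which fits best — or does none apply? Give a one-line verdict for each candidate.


Diagnosis: the characteristic-root method — no index-dependence in the weights and nothing inhomogeneous: classic characteristic-equation setup.
- the master substitution: the recursive argument is a shift of the index, not a fixed fraction of it.
- the characteristic-root method — applies; the problem has the shape this method handles.


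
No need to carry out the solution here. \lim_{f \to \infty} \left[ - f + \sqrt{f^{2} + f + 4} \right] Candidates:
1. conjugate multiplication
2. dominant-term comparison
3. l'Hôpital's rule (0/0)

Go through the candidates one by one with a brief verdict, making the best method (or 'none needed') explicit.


Best approach: conjugate multiplication — both pieces blow up but their difference is finite; the conjugate trick rationalizes \sqrt{f^{2} + f + 4} - f.
- conjugate multiplication — a fit — the right tool for this form.
- dominant-term comparison: no dominant-degree comparison decides it.
- l'Hôpital's rule (0/0): no quotient structure at all: the clash is ∞ minus ∞, which rationalizing converts into a tractable ratio.


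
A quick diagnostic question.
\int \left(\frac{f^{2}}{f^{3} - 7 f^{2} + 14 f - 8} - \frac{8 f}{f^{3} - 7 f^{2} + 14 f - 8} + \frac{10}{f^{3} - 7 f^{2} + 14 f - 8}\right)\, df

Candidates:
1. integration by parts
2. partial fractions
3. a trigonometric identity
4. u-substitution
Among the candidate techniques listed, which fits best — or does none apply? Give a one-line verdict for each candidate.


Diagnosis: partial fractions — a proper rational integrand whose denominator splits into simpler factors — decompose into partial fractions first.
- integration by parts: no split into a nonconstant polynomial times one of the standard kernels — exp, sine, or cosine of a linear argument, or a logarithm — applies here.
- partial fractions — applicable, and directly so.
- a trigonometric identity: there is no trigonometric structure at all — the integrand carries no sine or cosine to rewrite.
- u-substitution: no subexpression of the integrand serves as a whole-integral substitution inner — individual terms may offer their own, but none carries its derivative as a factor of the full integrand; a working change of variable would have to be constructed from outside the expression.


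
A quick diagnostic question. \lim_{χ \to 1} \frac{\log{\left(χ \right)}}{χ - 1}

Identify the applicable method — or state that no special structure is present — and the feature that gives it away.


Verdict: l'Hôpital's rule (0/0) — substituting 1 gives 0 over 0; differentiate top and bottom once and re-evaluate. Expanding numerator and denominator to first order gives the same value — the rule automates exactly that.


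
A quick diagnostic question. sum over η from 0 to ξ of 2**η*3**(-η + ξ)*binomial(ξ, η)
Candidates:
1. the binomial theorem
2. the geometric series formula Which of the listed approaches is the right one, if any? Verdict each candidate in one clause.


Technique: the binomial theorem — the binomial coefficients weight matched powers of 2 and 3, which is exactly the expansion of a binomial power.
- the binomial theorem — yes — fits the structure here.
- the geometric series formula — dividing successive terms gives an index-dependent quantity, not a constant.


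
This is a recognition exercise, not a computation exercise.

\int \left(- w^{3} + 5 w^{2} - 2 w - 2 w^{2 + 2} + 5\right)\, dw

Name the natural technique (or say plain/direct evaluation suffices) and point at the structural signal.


Best approach: no special technique — scan for structure and find none: constant multiples of powers of w, integrate directly.


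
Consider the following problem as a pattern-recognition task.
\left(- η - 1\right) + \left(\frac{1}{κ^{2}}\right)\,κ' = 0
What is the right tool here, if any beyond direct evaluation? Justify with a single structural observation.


Diagnosis: separation of variables — one side of the product carries the independent variable, the other the unknown — the textbook separation shape. An exactness check succeeds on this form as well — separation and the potential function arrive at the same answer, separation more directly.


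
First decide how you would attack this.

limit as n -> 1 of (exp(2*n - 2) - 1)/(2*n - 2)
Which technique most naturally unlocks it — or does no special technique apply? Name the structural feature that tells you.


Diagnosis: l'Hôpital's rule (0/0) — numerator and denominator both vanish at 1 — a genuine 0/0 form, which is exactly when l'Hôpital applies. Known elementary limits would finish this too — the rule just bypasses the case analysis.


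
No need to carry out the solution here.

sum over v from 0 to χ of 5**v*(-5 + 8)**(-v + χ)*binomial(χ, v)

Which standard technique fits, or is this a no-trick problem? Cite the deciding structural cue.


Technique: the binomial theorem — terms weighting binomial(χ, v) against matched powers of 5 and (-5 + 8) reassemble into (5 + (-5 + 8))^χ by the binomial theorem.


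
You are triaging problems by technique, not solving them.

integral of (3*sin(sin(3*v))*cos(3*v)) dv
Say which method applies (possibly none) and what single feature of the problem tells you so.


Diagnosis: u-substitution — viewed as a product, the integrand is a composition evaluated at sin(3*v) times (a constant multiple of) that inner expression's derivative, so u = sin(3*v) makes it elementary.


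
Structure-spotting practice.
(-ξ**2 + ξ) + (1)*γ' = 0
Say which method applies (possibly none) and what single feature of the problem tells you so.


Method: no special technique — with γ absent the equation is not coupled at all: direct integration in ξ.


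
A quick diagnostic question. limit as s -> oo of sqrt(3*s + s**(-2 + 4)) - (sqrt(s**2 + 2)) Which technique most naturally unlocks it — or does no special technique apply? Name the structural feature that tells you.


Best approach: conjugate multiplication — neither sqrt(3*s + s**(-2 + 4)) nor sqrt(s**2 + 2) converges alone, so rewrite their difference as a conjugate-rationalized quotient first.


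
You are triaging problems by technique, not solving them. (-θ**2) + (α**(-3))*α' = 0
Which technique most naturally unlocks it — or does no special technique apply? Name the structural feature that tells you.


Best approach: separation of variables — separating collects all α-dependence with the derivative and leaves all θ-dependence opposite: variables separate. One could also solve this as an exact equation; with each coefficient in its own variable, separating is the same work with fewer steps.


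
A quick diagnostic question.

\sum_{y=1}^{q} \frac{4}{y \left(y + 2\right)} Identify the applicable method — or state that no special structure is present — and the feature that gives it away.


Diagnosis: telescoping — the denominator's roots in \frac{4}{y \left(y + 2\right)} sit an integer apart: decomposition produces a self-cancelling chain.


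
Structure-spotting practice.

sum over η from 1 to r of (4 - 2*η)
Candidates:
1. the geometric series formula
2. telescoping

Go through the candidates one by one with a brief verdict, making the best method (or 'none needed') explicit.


Method: no special technique — nothing telescopes and nothing is geometric; polynomial terms in η sum term by term.
- the geometric series formula: the ratio of consecutive terms depends on the index.
- telescoping — in the displayed form, no term reappears at a neighboring index to cancel against.


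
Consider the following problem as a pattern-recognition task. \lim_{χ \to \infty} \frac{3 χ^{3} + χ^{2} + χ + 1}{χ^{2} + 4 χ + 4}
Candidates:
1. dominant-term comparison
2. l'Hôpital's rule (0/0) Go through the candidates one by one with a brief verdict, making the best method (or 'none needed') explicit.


Method: dominant-term comparison — divide through by the highest power of χ; every lower-order term dies and the dominant terms decide the limit.
- dominant-term comparison — applies; the problem has the shape this method handles.
- l'Hôpital's rule (0/0) — as a single quotient the expression runs to ∞/∞ at the limit point — an at-infinity form of the rule would apply, though the leading-growth comparison is the direct reading.


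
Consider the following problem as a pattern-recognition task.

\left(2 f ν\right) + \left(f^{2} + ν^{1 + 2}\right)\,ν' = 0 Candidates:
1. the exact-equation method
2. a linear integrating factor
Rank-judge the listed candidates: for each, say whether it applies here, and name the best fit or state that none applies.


Diagnosis: the exact-equation method — equality of cross partials is the green light — assemble the potential function term by term.
- the exact-equation method: a fit — the right tool for this form.
- a linear integrating factor — a nonlinear term in the unknown puts this outside the integrating-factor template.


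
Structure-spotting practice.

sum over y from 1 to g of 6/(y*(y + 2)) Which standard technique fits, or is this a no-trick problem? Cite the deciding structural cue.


Method: telescoping — 6/(y*(y + 2)) is a collapsed telescope: expand it into simple fractions to see the cancellation.


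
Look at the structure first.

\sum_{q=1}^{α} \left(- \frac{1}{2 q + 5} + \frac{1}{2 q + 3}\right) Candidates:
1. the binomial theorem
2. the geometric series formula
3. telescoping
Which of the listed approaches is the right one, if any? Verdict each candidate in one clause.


Method: telescoping — the piece each term subtracts is \frac{1}{2 q + 3} advanced by one index, and it reappears with a plus sign leading the following term — the sum collapses to its boundary terms.
- the binomial theorem: the terms lack the binomial-coefficient-weighted complementary-power pattern of an expansion.
- the geometric series formula: the ratio of consecutive terms depends on the index.
- telescoping: a fit — the right tool for this form.


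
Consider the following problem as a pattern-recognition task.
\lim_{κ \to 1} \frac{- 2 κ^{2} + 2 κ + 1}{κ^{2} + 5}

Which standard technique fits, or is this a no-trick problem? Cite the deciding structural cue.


Method: no special technique — the function is continuous at 1; evaluation is itself the limit, no machinery required.


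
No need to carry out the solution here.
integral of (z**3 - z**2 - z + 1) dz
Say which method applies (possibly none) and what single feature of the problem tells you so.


Method: no special technique — every term is a constant multiple of a power of z; term-wise power-rule integration needs no preliminary transformation.


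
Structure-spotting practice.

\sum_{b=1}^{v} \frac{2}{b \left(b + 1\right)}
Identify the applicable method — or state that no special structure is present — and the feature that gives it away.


Technique: telescoping — poles of \frac{2}{b \left(b + 1\right)} differ by an integer, the telltale of a telescoping partial-fraction sum.


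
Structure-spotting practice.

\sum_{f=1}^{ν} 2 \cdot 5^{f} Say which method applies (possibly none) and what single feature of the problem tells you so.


Verdict: the geometric series formula — each summand is the previous one scaled by 5; that constant multiplier is itself the geometric structure.


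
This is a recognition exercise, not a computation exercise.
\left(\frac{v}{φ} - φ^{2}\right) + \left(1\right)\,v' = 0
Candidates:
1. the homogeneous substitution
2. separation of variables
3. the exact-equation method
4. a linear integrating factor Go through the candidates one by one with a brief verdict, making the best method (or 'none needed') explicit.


Method: a linear integrating factor — the unknown enters only to the first power against a nonzero forcing term — the integrating-factor template applies directly.
- the homogeneous substitution: rescaling both variables together changes the slope, so no ratio substitution collapses it.
- separation of variables — no algebra isolates the independent variable on one side and the unknown on the other.
- the exact-equation method — no potential function has this form as its differential, as written.
- a linear integrating factor: yes, a natural case for it.


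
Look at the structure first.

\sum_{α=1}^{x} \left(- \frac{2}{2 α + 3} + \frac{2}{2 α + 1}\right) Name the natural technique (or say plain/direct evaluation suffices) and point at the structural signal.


Technique: telescoping — the piece each term subtracts is \frac{2}{2 α + 1} advanced by one index, and it reappears with a plus sign leading the following term — the sum collapses to its boundary terms.


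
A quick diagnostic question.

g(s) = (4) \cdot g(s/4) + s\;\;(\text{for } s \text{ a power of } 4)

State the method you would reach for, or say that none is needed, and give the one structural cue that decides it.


Verdict: the master substitution — the argument contracts 4-fold per step: reindex s exponentially and solve the linear recurrence in the new index.


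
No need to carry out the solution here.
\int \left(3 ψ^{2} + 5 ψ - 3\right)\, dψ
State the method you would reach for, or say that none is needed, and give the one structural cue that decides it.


Method: no special technique — every term is a constant multiple of a power of ψ; term-wise power-rule integration needs no preliminary transformation.


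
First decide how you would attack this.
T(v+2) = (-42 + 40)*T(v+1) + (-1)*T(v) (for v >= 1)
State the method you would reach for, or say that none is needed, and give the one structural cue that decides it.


Verdict: the characteristic-root method — linear, homogeneous, constant coefficients: solutions of the form r^v exist — find the roots of the characteristic polynomial.


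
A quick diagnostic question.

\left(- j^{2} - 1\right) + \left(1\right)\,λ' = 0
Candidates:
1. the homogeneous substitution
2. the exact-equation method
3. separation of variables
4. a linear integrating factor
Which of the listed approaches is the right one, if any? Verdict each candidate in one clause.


Diagnosis: no special technique — the slope is a pure function of j; integrate both sides and be done.
- the homogeneous substitution: the slope changes under joint rescaling, failing the degree-zero test.
- the exact-equation method: with the unknown absent from both coefficients, the cross-partial test holds emptily — nothing for the exact method to work on.
- separation of variables: separation is only trivially available — with the unknown absent from the slope this is a direct integration, not a separation problem.
- a linear integrating factor: the linear template holds only trivially here (the unknown is absent, so the coefficient is zero) — the method is not the natural label.


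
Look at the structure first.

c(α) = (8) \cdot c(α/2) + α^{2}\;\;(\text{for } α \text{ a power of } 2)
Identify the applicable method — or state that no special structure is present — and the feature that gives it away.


Verdict: the master substitution — the argument contracts 2-fold per step: reindex α exponentially and solve the linear recurrence in the new index.


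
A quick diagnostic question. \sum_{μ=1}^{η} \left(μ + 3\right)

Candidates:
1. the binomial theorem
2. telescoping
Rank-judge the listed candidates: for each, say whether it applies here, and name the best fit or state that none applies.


Diagnosis: no special technique — nothing telescopes and nothing is geometric; polynomial terms in μ sum term by term.
- the binomial theorem — no binomial coefficients pair with matched powers.
- telescoping — in the displayed form, no term reappears at a neighboring index to cancel against.


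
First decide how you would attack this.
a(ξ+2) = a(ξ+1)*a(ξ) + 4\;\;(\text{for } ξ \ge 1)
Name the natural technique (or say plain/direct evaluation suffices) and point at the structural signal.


Verdict: no special technique — the update rule curves (it is not linear in the unknown sequence), so no superposition-based closed form attaches — iterate or study it directly.


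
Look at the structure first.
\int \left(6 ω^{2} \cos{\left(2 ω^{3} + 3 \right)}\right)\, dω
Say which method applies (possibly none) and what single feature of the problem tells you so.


Method: u-substitution — structure check: outer function, inner expression 2 ω^{3} + 3, inner derivative as a factor — the classic u = 2 ω^{3} + 3 pattern.
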